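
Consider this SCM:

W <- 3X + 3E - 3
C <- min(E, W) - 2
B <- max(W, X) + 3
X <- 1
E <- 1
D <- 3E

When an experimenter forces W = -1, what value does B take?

The intervention breaks the incoming arrows to W: W <- 3X + 3E - 3 no longer applies, and W = -1.
B = max(W, X) + 3  [with W=-1, X=1]  = 4

4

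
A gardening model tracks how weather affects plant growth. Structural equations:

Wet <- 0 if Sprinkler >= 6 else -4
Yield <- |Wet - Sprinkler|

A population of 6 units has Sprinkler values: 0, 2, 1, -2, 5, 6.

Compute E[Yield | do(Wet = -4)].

6

Under do(Wet=-4), Wet's equation is replaced by Wet=-4 for every unit. Per-unit Yield: 4, 6, 5, 2, 9, 10. Mean = 6.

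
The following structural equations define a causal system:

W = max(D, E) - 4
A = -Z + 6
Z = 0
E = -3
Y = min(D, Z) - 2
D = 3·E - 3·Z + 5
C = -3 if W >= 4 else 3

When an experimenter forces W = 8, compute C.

-3

Intervening sets W = 8 and removes its equation (W = max(D, E) - 4).
C = -3 if W >= 4 else 3  [with W=8]  = -3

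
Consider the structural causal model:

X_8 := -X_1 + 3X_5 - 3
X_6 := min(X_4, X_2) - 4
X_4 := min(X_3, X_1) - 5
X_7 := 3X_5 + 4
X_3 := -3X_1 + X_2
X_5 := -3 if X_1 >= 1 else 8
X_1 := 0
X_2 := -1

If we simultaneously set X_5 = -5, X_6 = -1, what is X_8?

Setting X_5 = -5, X_6 = -1 by intervention discards those variables' equations.
X_8 = -X_1 + 3X_5 - 3  [with X_1=0, X_5=-5]  = -18

-18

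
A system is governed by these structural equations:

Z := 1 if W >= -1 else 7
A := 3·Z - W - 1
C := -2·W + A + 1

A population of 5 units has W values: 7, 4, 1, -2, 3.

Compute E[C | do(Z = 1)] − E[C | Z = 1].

The intervention sets Z=1 in all 5 units regardless of W. Recomputing C per unit gives -18, -9, 0, 9, -6; average -4.8.
E[C|Z=1] averages over only the 4 units with Z=1 (W = 7, 4, 1, 3): C = -18, -9, 0, -6, mean -8.25.
Difference = -4.8 − (-8.25) = 3.45.

3.45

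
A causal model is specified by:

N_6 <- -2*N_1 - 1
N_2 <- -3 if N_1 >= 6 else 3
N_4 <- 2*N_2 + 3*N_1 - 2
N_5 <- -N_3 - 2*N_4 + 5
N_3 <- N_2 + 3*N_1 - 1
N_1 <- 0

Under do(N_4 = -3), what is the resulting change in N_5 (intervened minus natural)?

Intervening sets N_4 = -3 and removes its equation (N_4 <- 2*N_2 + 3*N_1 - 2).
N_2 = -3 if N_1 >= 6 else 3  [with N_1=0]  = 3
N_3 = N_2 + 3*N_1 - 1  [with N_2=3, N_1=0]  = 2
N_5 = -N_3 - 2*N_4 + 5  [with N_3=2, N_4=-3]  = 9
Without intervention: N_2 = -3 if N_1 >= 6 else 3  [with N_1=0]  = 3; N_3 = N_2 + 3*N_1 - 1  [with N_2=3, N_1=0]  = 2; N_4 = 2*N_2 + 3*N_1 - 2  [with N_2=3, N_1=0]  = 4; N_5 = -N_3 - 2*N_4 + 5  [with N_3=2, N_4=4]  = -5.
Change = 9 − (-5) = 14.

14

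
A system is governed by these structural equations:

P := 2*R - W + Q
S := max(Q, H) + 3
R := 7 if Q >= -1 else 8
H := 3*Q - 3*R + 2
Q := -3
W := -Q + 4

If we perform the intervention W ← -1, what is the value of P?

Under do(W=-1), the mechanism W := -Q + 4 is discarded; W is fixed at -1.
R = 7 if Q >= -1 else 8  [with Q=-3]  = 8
P = 2*R - W + Q  [with R=8, W=-1, Q=-3]  = 14

14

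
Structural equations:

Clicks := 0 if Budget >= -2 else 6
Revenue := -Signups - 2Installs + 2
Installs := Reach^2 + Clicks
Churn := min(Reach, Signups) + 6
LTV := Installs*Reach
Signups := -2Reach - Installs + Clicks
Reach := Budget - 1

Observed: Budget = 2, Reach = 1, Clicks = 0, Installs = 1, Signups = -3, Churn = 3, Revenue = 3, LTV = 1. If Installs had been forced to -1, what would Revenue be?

5

The intervention breaks the incoming arrows to Installs: Installs := Reach^2 + Clicks no longer applies, and Installs = -1.
Reach = Budget - 1  [with Budget=2]  = 1
Clicks = 0 if Budget >= -2 else 6  [with Budget=2]  = 0
Signups = -2Reach - Installs + Clicks  [with Reach=1, Installs=-1, Clicks=0]  = -1
Revenue = -Signups - 2Installs + 2  [with Signups=-1, Installs=-1]  = 5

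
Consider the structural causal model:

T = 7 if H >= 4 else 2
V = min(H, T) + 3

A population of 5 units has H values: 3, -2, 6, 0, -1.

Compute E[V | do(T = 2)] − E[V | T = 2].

0.45

Under do(T=2), T's equation is replaced by T=2 for every unit. Per-unit V: 5, 1, 5, 3, 2. Mean = 3.2.
Observing T=2 restricts to units where T's equation naturally yields 2: H ∈ {3, -2, 0, -1}. In that subpopulation V = 5, 1, 3, 2, mean 2.75.
Difference = 3.2 − 2.75 = 0.45.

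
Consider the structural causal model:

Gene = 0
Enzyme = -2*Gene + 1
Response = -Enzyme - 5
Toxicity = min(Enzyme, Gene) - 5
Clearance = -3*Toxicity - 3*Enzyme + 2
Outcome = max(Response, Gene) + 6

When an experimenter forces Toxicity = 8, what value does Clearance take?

Intervening sets Toxicity = 8 and removes its equation (Toxicity = min(Enzyme, Gene) - 5).
Enzyme = -2*Gene + 1  [with Gene=0]  = 1
Clearance = -3*Toxicity - 3*Enzyme + 2  [with Toxicity=8, Enzyme=1]  = -25

-25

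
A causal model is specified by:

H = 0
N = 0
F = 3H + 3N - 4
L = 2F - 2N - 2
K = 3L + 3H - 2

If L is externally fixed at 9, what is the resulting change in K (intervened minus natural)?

57

Intervening sets L = 9 and removes its equation (L = 2F - 2N - 2).
K = 3L + 3H - 2  [with L=9, H=0]  = 25
Without intervention: F = 3H + 3N - 4  [with H=0, N=0]  = -4; L = 2F - 2N - 2  [with F=-4, N=0]  = -10; K = 3L + 3H - 2  [with L=-10, H=0]  = -32.
Change = 25 − (-32) = 57.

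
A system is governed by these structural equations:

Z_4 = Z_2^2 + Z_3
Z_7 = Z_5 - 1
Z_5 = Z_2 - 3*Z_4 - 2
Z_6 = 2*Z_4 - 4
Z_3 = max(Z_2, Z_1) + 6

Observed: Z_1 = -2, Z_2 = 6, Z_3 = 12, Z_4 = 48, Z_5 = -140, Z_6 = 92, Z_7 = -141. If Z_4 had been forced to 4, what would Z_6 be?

4

Under do(Z_4=4), the mechanism Z_4 = Z_2^2 + Z_3 is discarded; Z_4 is fixed at 4.
Z_6 = 2*Z_4 - 4  [with Z_4=4]  = 4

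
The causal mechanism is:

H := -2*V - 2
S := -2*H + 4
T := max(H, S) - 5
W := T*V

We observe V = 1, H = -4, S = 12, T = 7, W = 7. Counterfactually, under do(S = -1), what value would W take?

do(S=-1) replaces the equation S := -2*H + 4 with the constant S = -1.
H = -2*V - 2  [with V=1]  = -4
T = max(H, S) - 5  [with H=-4, S=-1]  = -6
W = T*V  [with T=-6, V=1]  = -6

-6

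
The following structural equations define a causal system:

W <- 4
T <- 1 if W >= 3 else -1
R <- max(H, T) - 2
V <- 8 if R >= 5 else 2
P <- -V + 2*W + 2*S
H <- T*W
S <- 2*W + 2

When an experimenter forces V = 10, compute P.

Intervening sets V = 10 and removes its equation (V <- 8 if R >= 5 else 2).
S = 2*W + 2  [with W=4]  = 10
P = -V + 2*W + 2*S  [with V=10, W=4, S=10]  = 18

18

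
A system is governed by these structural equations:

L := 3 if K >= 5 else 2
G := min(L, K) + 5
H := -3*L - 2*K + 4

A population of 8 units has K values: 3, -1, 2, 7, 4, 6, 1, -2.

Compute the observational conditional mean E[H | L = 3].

-18

Observing L=3 restricts to units where L's equation naturally yields 3: K ∈ {7, 6}. In that subpopulation H = -19, -17, mean -18.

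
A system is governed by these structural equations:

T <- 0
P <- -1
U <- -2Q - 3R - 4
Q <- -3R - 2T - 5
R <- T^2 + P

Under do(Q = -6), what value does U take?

Intervening sets Q = -6 and removes its equation (Q <- -3R - 2T - 5).
R = T^2 + P  [with T=0, P=-1]  = -1
U = -2Q - 3R - 4  [with Q=-6, R=-1]  = 11

11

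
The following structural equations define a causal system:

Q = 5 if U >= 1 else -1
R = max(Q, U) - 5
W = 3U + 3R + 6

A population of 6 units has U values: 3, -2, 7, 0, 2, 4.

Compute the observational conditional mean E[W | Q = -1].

-13.5

Observing Q=-1 restricts to units where Q's equation naturally yields -1: U ∈ {-2, 0}. In that subpopulation W = -18, -9, mean -13.5.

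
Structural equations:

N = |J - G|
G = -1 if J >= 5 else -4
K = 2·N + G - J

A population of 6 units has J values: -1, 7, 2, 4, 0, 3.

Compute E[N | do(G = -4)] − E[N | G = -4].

0.9

do(G=-4) breaks G's dependence on J. With G=-4 fixed, N across the units is 3, 11, 6, 8, 4, 7, mean 6.5.
Observing G=-4 restricts to units where G's equation naturally yields -4: J ∈ {-1, 2, 4, 0, 3}. In that subpopulation N = 3, 6, 8, 4, 7, mean 5.6.
Difference = 6.5 − 5.6 = 0.9.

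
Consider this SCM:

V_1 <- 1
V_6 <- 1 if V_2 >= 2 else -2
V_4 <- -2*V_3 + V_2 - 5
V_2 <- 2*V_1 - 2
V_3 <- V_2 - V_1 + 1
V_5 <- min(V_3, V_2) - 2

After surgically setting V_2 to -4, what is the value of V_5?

do(V_2=-4) replaces the equation V_2 <- 2*V_1 - 2 with the constant V_2 = -4.
V_3 = V_2 - V_1 + 1  [with V_2=-4, V_1=1]  = -4
V_5 = min(V_3, V_2) - 2  [with V_3=-4, V_2=-4]  = -6

-6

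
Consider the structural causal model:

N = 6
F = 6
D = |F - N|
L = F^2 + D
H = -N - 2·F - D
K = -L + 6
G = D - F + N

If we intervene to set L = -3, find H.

Intervening sets L = -3 and removes its equation (L = F^2 + D).
No directed path runs from L to H, so H keeps its natural value.
D = |F - N|  [with F=6, N=6]  = 0
H = -N - 2·F - D  [with N=6, F=6, D=0]  = -18

-18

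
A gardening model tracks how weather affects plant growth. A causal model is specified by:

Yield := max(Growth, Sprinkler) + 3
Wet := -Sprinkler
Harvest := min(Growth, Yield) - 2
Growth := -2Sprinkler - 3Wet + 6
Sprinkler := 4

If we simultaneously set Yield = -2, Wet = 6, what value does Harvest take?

The joint intervention fixes Yield = -2, Wet = 6, removing each variable's own equation.
Growth = -2Sprinkler - 3Wet + 6  [with Sprinkler=4, Wet=6]  = -20
Harvest = min(Growth, Yield) - 2  [with Growth=-20, Yield=-2]  = -22

-22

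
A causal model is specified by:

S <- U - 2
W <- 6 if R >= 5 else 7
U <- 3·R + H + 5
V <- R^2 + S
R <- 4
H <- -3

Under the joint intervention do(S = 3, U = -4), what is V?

19

The joint intervention fixes S = 3, U = -4, removing each variable's own equation.
V = R^2 + S  [with R=4, S=3]  = 19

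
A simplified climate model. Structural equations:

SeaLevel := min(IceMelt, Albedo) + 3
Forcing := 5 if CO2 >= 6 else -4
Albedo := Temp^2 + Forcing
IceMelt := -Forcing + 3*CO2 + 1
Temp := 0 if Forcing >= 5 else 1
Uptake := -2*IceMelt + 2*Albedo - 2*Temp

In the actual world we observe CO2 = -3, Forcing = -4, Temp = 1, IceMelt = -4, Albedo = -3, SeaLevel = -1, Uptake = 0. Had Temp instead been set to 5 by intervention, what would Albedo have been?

21

do(Temp=5) replaces the equation Temp := 0 if Forcing >= 5 else 1 with the constant Temp = 5.
Forcing = 5 if CO2 >= 6 else -4  [with CO2=-3]  = -4
Albedo = Temp^2 + Forcing  [with Temp=5, Forcing=-4]  = 21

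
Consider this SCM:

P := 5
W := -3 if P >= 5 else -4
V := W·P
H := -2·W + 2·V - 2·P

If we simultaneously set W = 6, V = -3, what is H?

-28

Setting W = 6, V = -3 by intervention discards those variables' equations.
H = -2·W + 2·V - 2·P  [with W=6, V=-3, P=5]  = -28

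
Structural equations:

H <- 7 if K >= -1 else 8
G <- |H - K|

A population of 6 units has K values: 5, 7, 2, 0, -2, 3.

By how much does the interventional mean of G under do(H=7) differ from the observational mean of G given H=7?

The intervention sets H=7 in all 6 units regardless of K. Recomputing G per unit gives 2, 0, 5, 7, 9, 4; average 4.5.
E[G|H=7] averages over only the 5 units with H=7 (K = 5, 7, 2, 0, 3): G = 2, 0, 5, 7, 4, mean 3.6.
Difference = 4.5 − 3.6 = 0.9.

0.9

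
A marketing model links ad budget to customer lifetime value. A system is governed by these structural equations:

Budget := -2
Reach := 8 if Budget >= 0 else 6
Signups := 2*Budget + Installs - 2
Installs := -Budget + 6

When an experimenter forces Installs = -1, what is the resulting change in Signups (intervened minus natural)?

The intervention breaks the incoming arrows to Installs: Installs := -Budget + 6 no longer applies, and Installs = -1.
Signups = 2*Budget + Installs - 2  [with Budget=-2, Installs=-1]  = -7
Without intervention: Installs = -Budget + 6  [with Budget=-2]  = 8; Signups = 2*Budget + Installs - 2  [with Budget=-2, Installs=8]  = 2.
Change = -7 − 2 = -9.

-9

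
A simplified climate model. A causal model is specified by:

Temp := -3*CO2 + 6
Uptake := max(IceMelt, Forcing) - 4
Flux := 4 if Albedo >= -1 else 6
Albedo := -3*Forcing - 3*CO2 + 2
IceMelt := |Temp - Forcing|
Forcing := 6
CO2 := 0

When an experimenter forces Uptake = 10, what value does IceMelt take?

Under do(Uptake=10), the mechanism Uptake := max(IceMelt, Forcing) - 4 is discarded; Uptake is fixed at 10.
Since IceMelt is not a descendant of the intervened variable, it is unaffected.
Temp = -3*CO2 + 6  [with CO2=0]  = 6
IceMelt = |Temp - Forcing|  [with Temp=6, Forcing=6]  = 0

0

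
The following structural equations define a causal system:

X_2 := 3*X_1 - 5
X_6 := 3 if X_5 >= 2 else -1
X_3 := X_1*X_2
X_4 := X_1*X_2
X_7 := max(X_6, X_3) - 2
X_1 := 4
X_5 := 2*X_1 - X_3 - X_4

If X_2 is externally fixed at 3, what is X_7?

Under do(X_2=3), the mechanism X_2 := 3*X_1 - 5 is discarded; X_2 is fixed at 3.
X_3 = X_1*X_2  [with X_1=4, X_2=3]  = 12
X_4 = X_1*X_2  [with X_1=4, X_2=3]  = 12
X_5 = 2*X_1 - X_3 - X_4  [with X_1=4, X_3=12, X_4=12]  = -16
X_6 = 3 if X_5 >= 2 else -1  [with X_5=-16]  = -1
X_7 = max(X_6, X_3) - 2  [with X_6=-1, X_3=12]  = 10

10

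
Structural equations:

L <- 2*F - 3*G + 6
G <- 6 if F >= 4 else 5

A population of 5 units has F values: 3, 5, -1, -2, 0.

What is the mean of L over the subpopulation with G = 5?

Observing G=5 restricts to units where G's equation naturally yields 5: F ∈ {3, -1, -2, 0}. In that subpopulation L = -3, -11, -13, -9, mean -9.

-9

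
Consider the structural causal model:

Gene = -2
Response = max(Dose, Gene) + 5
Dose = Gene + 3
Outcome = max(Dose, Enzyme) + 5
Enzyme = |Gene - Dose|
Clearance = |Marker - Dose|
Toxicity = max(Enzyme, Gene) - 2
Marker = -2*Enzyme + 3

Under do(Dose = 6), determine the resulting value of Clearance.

19

Under do(Dose=6), the mechanism Dose = Gene + 3 is discarded; Dose is fixed at 6.
Enzyme = |Gene - Dose|  [with Gene=-2, Dose=6]  = 8
Marker = -2*Enzyme + 3  [with Enzyme=8]  = -13
Clearance = |Marker - Dose|  [with Marker=-13, Dose=6]  = 19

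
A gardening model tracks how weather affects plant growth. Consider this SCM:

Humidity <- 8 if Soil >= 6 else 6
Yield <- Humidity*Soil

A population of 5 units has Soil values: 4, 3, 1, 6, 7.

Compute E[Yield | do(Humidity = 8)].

do(Humidity=8) breaks Humidity's dependence on Soil. With Humidity=8 fixed, Yield across the units is 32, 24, 8, 48, 56, mean 33.6.

33.6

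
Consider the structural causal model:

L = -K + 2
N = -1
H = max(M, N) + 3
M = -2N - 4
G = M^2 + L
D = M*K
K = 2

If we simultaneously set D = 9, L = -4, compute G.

0

Setting D = 9, L = -4 by intervention discards those variables' equations.
M = -2N - 4  [with N=-1]  = -2
G = M^2 + L  [with M=-2, L=-4]  = 0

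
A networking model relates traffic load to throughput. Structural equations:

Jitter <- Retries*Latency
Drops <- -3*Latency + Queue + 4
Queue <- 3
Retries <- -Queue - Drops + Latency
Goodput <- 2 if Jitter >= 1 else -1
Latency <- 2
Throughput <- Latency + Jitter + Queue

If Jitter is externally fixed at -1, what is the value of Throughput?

The intervention breaks the incoming arrows to Jitter: Jitter <- Retries*Latency no longer applies, and Jitter = -1.
Throughput = Latency + Jitter + Queue  [with Latency=2, Jitter=-1, Queue=3]  = 4

4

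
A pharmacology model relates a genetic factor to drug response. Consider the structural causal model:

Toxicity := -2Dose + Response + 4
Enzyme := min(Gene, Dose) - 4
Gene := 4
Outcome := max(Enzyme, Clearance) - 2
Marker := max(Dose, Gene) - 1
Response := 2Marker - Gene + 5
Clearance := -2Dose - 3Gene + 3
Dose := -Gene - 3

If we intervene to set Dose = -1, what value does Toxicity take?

Under do(Dose=-1), the mechanism Dose := -Gene - 3 is discarded; Dose is fixed at -1.
Marker = max(Dose, Gene) - 1  [with Dose=-1, Gene=4]  = 3
Response = 2Marker - Gene + 5  [with Marker=3, Gene=4]  = 7
Toxicity = -2Dose + Response + 4  [with Dose=-1, Response=7]  = 13

13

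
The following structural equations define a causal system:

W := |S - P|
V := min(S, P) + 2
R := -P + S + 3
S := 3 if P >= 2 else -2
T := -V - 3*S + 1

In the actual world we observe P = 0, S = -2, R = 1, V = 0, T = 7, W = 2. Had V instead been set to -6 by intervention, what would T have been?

Intervening sets V = -6 and removes its equation (V := min(S, P) + 2).
S = 3 if P >= 2 else -2  [with P=0]  = -2
T = -V - 3*S + 1  [with V=-6, S=-2]  = 13

13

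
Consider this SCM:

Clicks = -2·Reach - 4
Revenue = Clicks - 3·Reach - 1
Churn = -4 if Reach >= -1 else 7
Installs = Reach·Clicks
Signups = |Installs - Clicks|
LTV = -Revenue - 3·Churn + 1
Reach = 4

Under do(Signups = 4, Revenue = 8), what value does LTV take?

5

Setting Signups = 4, Revenue = 8 by intervention discards those variables' equations.
Churn = -4 if Reach >= -1 else 7  [with Reach=4]  = -4
LTV = -Revenue - 3·Churn + 1  [with Revenue=8, Churn=-4]  = 5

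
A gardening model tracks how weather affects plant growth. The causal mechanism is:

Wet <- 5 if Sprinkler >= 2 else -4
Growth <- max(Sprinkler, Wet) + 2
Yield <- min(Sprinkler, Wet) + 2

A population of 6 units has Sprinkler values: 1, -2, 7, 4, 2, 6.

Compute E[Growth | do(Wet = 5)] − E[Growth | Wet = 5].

-0.25

Every unit gets Wet=5 under the intervention. Growth values become 7, 7, 9, 7, 7, 8; E[Growth|do(Wet=5)] = 7.5.
E[Growth|Wet=5] averages over only the 4 units with Wet=5 (Sprinkler = 7, 4, 2, 6): Growth = 9, 7, 7, 8, mean 7.75.
Difference = 7.5 − 7.75 = -0.25.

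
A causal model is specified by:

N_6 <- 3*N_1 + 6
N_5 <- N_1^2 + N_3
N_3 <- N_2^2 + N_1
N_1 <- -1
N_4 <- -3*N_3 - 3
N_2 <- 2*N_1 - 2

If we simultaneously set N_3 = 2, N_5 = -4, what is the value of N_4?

-9

The joint intervention fixes N_3 = 2, N_5 = -4, removing each variable's own equation.
N_4 = -3*N_3 - 3  [with N_3=2]  = -9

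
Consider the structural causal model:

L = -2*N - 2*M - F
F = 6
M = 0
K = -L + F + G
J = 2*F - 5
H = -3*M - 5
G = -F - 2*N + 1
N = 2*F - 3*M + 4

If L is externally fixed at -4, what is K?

do(L=-4) replaces the equation L = -2*N - 2*M - F with the constant L = -4.
N = 2*F - 3*M + 4  [with F=6, M=0]  = 16
G = -F - 2*N + 1  [with F=6, N=16]  = -37
K = -L + F + G  [with L=-4, F=6, G=-37]  = -27

-27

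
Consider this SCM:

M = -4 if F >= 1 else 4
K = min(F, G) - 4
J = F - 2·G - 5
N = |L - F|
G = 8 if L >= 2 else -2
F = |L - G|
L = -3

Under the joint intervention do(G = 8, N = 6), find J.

Under do(G = 8, N = 6), each intervened variable's structural equation is replaced by its fixed value.
F = |L - G|  [with L=-3, G=8]  = 11
J = F - 2·G - 5  [with F=11, G=8]  = -10

-10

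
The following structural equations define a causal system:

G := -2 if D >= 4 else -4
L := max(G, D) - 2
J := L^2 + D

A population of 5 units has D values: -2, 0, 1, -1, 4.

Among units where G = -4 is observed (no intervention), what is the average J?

Conditioning on G=-4 selects the 4 unit(s) with D ∈ {-2, 0, 1, -1}. Their J values: 14, 4, 2, 8. Mean = 7.

7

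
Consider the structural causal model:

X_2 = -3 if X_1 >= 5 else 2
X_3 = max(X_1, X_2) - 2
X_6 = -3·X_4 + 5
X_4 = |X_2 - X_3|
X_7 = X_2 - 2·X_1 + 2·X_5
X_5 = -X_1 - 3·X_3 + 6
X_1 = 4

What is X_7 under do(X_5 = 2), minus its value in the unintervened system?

12

Under do(X_5=2), the mechanism X_5 = -X_1 - 3·X_3 + 6 is discarded; X_5 is fixed at 2.
X_2 = -3 if X_1 >= 5 else 2  [with X_1=4]  = 2
X_7 = X_2 - 2·X_1 + 2·X_5  [with X_2=2, X_1=4, X_5=2]  = -2
Without intervention: X_2 = -3 if X_1 >= 5 else 2  [with X_1=4]  = 2; X_3 = max(X_1, X_2) - 2  [with X_1=4, X_2=2]  = 2; X_5 = -X_1 - 3·X_3 + 6  [with X_1=4, X_3=2]  = -4; X_7 = X_2 - 2·X_1 + 2·X_5  [with X_2=2, X_1=4, X_5=-4]  = -14.
Change = -2 − (-14) = 12.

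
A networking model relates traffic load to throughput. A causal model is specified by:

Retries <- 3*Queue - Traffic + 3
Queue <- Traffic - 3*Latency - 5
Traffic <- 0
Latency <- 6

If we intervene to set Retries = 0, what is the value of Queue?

-23

Under do(Retries=0), the mechanism Retries <- 3*Queue - Traffic + 3 is discarded; Retries is fixed at 0.
Since Queue is not a descendant of the intervened variable, it is unaffected.
Queue = Traffic - 3*Latency - 5  [with Traffic=0, Latency=6]  = -23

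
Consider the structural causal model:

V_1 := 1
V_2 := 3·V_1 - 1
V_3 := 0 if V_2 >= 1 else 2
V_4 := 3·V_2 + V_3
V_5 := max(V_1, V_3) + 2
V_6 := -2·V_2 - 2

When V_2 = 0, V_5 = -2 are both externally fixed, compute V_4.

2

The joint intervention fixes V_2 = 0, V_5 = -2, removing each variable's own equation.
V_3 = 0 if V_2 >= 1 else 2  [with V_2=0]  = 2
V_4 = 3·V_2 + V_3  [with V_2=0, V_3=2]  = 2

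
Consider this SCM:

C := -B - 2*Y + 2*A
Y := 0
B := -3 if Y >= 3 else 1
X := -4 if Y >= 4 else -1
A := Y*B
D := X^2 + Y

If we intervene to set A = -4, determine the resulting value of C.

The intervention breaks the incoming arrows to A: A := Y*B no longer applies, and A = -4.
B = -3 if Y >= 3 else 1  [with Y=0]  = 1
C = -B - 2*Y + 2*A  [with B=1, Y=0, A=-4]  = -9

-9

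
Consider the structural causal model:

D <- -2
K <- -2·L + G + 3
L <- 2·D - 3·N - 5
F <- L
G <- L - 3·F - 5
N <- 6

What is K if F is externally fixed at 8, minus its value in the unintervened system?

Under do(F=8), the mechanism F <- L is discarded; F is fixed at 8.
L = 2·D - 3·N - 5  [with D=-2, N=6]  = -27
G = L - 3·F - 5  [with L=-27, F=8]  = -56
K = -2·L + G + 3  [with L=-27, G=-56]  = 1
Without intervention: L = 2·D - 3·N - 5  [with D=-2, N=6]  = -27; F = L  [with L=-27]  = -27; G = L - 3·F - 5  [with L=-27, F=-27]  = 49; K = -2·L + G + 3  [with L=-27, G=49]  = 106.
Change = 1 − 106 = -105.

-105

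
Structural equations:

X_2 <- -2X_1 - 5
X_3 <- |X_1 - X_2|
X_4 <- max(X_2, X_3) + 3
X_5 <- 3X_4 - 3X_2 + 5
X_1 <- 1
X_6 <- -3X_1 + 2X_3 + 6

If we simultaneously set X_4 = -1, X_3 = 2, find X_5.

23

The joint intervention fixes X_4 = -1, X_3 = 2, removing each variable's own equation.
X_2 = -2X_1 - 5  [with X_1=1]  = -7
X_5 = 3X_4 - 3X_2 + 5  [with X_4=-1, X_2=-7]  = 23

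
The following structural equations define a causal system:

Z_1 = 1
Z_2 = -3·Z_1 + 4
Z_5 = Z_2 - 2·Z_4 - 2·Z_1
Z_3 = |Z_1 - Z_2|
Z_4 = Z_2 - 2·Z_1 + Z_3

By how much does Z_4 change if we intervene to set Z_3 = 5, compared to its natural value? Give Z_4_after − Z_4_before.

5

The intervention breaks the incoming arrows to Z_3: Z_3 = |Z_1 - Z_2| no longer applies, and Z_3 = 5.
Z_2 = -3·Z_1 + 4  [with Z_1=1]  = 1
Z_4 = Z_2 - 2·Z_1 + Z_3  [with Z_2=1, Z_1=1, Z_3=5]  = 4
Without intervention: Z_2 = -3·Z_1 + 4  [with Z_1=1]  = 1; Z_3 = |Z_1 - Z_2|  [with Z_1=1, Z_2=1]  = 0; Z_4 = Z_2 - 2·Z_1 + Z_3  [with Z_2=1, Z_1=1, Z_3=0]  = -1.
Change = 4 − (-1) = 5.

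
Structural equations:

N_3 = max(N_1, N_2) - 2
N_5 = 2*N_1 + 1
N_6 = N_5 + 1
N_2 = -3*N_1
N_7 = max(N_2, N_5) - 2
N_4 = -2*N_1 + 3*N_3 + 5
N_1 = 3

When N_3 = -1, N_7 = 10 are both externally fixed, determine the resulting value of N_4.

The joint intervention fixes N_3 = -1, N_7 = 10, removing each variable's own equation.
N_4 = -2*N_1 + 3*N_3 + 5  [with N_1=3, N_3=-1]  = -4

-4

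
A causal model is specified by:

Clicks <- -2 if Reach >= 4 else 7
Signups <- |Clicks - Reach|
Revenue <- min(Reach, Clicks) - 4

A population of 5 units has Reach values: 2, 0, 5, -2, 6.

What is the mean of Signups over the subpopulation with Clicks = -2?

Conditioning on Clicks=-2 selects the 2 unit(s) with Reach ∈ {5, 6}. Their Signups values: 7, 8. Mean = 7.5.

7.5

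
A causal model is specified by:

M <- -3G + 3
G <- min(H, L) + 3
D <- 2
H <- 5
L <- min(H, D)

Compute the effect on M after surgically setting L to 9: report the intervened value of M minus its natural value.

do(L=9) replaces the equation L <- min(H, D) with the constant L = 9.
G = min(H, L) + 3  [with H=5, L=9]  = 8
M = -3G + 3  [with G=8]  = -21
Without intervention: L = min(H, D)  [with H=5, D=2]  = 2; G = min(H, L) + 3  [with H=5, L=2]  = 5; M = -3G + 3  [with G=5]  = -12.
Change = -21 − (-12) = -9.

-9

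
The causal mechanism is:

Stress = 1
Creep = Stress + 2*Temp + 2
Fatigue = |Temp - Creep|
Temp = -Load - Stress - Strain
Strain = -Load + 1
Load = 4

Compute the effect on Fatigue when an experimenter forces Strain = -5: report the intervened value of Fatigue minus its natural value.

2

The intervention breaks the incoming arrows to Strain: Strain = -Load + 1 no longer applies, and Strain = -5.
Temp = -Load - Stress - Strain  [with Load=4, Stress=1, Strain=-5]  = 0
Creep = Stress + 2*Temp + 2  [with Stress=1, Temp=0]  = 3
Fatigue = |Temp - Creep|  [with Temp=0, Creep=3]  = 3
Without intervention: Strain = -Load + 1  [with Load=4]  = -3; Temp = -Load - Stress - Strain  [with Load=4, Stress=1, Strain=-3]  = -2; Creep = Stress + 2*Temp + 2  [with Stress=1, Temp=-2]  = -1; Fatigue = |Temp - Creep|  [with Temp=-2, Creep=-1]  = 1.
Change = 3 − 1 = 2.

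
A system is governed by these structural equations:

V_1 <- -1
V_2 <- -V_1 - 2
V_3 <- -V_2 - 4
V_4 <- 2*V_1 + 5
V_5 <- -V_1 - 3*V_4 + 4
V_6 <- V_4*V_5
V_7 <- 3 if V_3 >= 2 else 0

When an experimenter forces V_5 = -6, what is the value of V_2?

-1

Under do(V_5=-6), the mechanism V_5 <- -V_1 - 3*V_4 + 4 is discarded; V_5 is fixed at -6.
No directed path runs from V_5 to V_2, so V_2 keeps its natural value.
V_2 = -V_1 - 2  [with V_1=-1]  = -1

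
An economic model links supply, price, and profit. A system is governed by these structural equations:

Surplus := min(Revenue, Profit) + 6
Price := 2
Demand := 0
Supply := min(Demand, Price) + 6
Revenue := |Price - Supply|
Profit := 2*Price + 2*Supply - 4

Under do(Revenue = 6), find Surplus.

Under do(Revenue=6), the mechanism Revenue := |Price - Supply| is discarded; Revenue is fixed at 6.
Supply = min(Demand, Price) + 6  [with Demand=0, Price=2]  = 6
Profit = 2*Price + 2*Supply - 4  [with Price=2, Supply=6]  = 12
Surplus = min(Revenue, Profit) + 6  [with Revenue=6, Profit=12]  = 12

12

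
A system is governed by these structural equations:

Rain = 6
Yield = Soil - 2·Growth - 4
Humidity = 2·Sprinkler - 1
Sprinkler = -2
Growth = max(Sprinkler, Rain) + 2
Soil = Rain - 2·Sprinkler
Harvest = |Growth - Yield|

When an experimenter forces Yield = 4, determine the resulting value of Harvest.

4

Intervening sets Yield = 4 and removes its equation (Yield = Soil - 2·Growth - 4).
Growth = max(Sprinkler, Rain) + 2  [with Sprinkler=-2, Rain=6]  = 8
Harvest = |Growth - Yield|  [with Growth=8, Yield=4]  = 4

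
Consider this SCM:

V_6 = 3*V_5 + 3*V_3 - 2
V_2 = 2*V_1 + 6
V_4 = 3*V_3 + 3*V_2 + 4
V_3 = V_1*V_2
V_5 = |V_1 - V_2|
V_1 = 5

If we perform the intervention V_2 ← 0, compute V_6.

Under do(V_2=0), the mechanism V_2 = 2*V_1 + 6 is discarded; V_2 is fixed at 0.
V_3 = V_1*V_2  [with V_1=5, V_2=0]  = 0
V_5 = |V_1 - V_2|  [with V_1=5, V_2=0]  = 5
V_6 = 3*V_5 + 3*V_3 - 2  [with V_5=5, V_3=0]  = 13

13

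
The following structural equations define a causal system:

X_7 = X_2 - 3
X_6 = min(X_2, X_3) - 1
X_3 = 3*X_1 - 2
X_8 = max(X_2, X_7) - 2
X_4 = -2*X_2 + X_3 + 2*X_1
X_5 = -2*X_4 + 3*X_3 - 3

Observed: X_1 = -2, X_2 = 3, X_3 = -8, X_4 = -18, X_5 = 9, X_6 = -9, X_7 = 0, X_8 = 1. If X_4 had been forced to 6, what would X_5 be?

Intervening sets X_4 = 6 and removes its equation (X_4 = -2*X_2 + X_3 + 2*X_1).
X_3 = 3*X_1 - 2  [with X_1=-2]  = -8
X_5 = -2*X_4 + 3*X_3 - 3  [with X_4=6, X_3=-8]  = -39

-39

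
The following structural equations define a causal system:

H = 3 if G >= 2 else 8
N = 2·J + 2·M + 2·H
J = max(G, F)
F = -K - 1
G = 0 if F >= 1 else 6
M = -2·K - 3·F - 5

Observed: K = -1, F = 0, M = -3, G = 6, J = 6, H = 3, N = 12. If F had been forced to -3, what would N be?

Under do(F=-3), the mechanism F = -K - 1 is discarded; F is fixed at -3.
M = -2·K - 3·F - 5  [with K=-1, F=-3]  = 6
G = 0 if F >= 1 else 6  [with F=-3]  = 6
J = max(G, F)  [with G=6, F=-3]  = 6
H = 3 if G >= 2 else 8  [with G=6]  = 3
N = 2·J + 2·M + 2·H  [with J=6, M=6, H=3]  = 30

30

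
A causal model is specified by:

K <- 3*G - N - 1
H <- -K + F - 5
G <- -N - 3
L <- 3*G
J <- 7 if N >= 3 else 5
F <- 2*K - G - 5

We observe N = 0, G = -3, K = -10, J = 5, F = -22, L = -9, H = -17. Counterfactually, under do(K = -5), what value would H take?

The intervention breaks the incoming arrows to K: K <- 3*G - N - 1 no longer applies, and K = -5.
G = -N - 3  [with N=0]  = -3
F = 2*K - G - 5  [with K=-5, G=-3]  = -12
H = -K + F - 5  [with K=-5, F=-12]  = -12

-12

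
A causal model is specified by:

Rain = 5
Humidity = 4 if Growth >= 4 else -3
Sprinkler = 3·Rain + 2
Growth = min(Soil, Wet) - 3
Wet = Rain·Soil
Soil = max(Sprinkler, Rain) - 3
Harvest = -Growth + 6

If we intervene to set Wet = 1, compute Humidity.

Under do(Wet=1), the mechanism Wet = Rain·Soil is discarded; Wet is fixed at 1.
Sprinkler = 3·Rain + 2  [with Rain=5]  = 17
Soil = max(Sprinkler, Rain) - 3  [with Sprinkler=17, Rain=5]  = 14
Growth = min(Soil, Wet) - 3  [with Soil=14, Wet=1]  = -2
Humidity = 4 if Growth >= 4 else -3  [with Growth=-2]  = -3

-3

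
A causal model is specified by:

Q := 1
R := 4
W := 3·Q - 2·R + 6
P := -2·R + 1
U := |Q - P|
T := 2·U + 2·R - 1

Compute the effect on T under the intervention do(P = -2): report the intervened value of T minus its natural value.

Under do(P=-2), the mechanism P := -2·R + 1 is discarded; P is fixed at -2.
U = |Q - P|  [with Q=1, P=-2]  = 3
T = 2·U + 2·R - 1  [with U=3, R=4]  = 13
Without intervention: P = -2·R + 1  [with R=4]  = -7; U = |Q - P|  [with Q=1, P=-7]  = 8; T = 2·U + 2·R - 1  [with U=8, R=4]  = 23.
Change = 13 − 23 = -10.

-10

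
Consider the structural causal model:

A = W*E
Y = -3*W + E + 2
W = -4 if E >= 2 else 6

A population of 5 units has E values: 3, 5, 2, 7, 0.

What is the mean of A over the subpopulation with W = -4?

Conditioning on W=-4 selects the 4 unit(s) with E ∈ {3, 5, 2, 7}. Their A values: -12, -20, -8, -28. Mean = -17.

-17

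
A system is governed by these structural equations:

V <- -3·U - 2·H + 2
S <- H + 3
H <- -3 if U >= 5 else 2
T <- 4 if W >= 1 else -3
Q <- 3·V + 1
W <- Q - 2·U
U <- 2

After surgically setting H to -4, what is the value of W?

9

do(H=-4) replaces the equation H <- -3 if U >= 5 else 2 with the constant H = -4.
V = -3·U - 2·H + 2  [with U=2, H=-4]  = 4
Q = 3·V + 1  [with V=4]  = 13
W = Q - 2·U  [with Q=13, U=2]  = 9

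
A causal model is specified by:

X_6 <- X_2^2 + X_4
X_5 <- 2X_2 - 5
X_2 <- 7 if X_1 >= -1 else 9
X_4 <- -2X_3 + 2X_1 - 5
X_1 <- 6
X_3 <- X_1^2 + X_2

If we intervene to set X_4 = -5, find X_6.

Under do(X_4=-5), the mechanism X_4 <- -2X_3 + 2X_1 - 5 is discarded; X_4 is fixed at -5.
X_2 = 7 if X_1 >= -1 else 9  [with X_1=6]  = 7
X_6 = X_2^2 + X_4  [with X_2=7, X_4=-5]  = 44

44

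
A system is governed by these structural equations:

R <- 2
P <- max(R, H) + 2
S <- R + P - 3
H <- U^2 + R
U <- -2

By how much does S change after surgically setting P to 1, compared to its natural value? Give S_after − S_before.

-7

Intervening sets P = 1 and removes its equation (P <- max(R, H) + 2).
S = R + P - 3  [with R=2, P=1]  = 0
Without intervention: H = U^2 + R  [with U=-2, R=2]  = 6; P = max(R, H) + 2  [with R=2, H=6]  = 8; S = R + P - 3  [with R=2, P=8]  = 7.
Change = 0 − 7 = -7.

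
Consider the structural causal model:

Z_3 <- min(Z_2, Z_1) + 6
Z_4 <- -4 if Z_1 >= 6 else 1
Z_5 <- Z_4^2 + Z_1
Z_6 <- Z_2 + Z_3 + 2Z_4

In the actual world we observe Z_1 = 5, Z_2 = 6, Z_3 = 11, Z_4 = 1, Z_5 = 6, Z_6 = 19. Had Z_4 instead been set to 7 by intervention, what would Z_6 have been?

31

Under do(Z_4=7), the mechanism Z_4 <- -4 if Z_1 >= 6 else 1 is discarded; Z_4 is fixed at 7.
Z_3 = min(Z_2, Z_1) + 6  [with Z_2=6, Z_1=5]  = 11
Z_6 = Z_2 + Z_3 + 2Z_4  [with Z_2=6, Z_3=11, Z_4=7]  = 31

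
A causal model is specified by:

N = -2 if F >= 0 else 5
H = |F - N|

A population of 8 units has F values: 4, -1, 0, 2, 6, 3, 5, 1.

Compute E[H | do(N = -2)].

The intervention sets N=-2 in all 8 units regardless of F. Recomputing H per unit gives 6, 1, 2, 4, 8, 5, 7, 3; average 4.5.

4.5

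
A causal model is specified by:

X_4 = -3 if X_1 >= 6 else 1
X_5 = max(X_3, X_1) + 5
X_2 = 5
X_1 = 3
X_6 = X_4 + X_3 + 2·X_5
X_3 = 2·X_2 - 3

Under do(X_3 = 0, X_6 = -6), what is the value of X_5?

8

The joint intervention fixes X_3 = 0, X_6 = -6, removing each variable's own equation.
X_5 = max(X_3, X_1) + 5  [with X_3=0, X_1=3]  = 8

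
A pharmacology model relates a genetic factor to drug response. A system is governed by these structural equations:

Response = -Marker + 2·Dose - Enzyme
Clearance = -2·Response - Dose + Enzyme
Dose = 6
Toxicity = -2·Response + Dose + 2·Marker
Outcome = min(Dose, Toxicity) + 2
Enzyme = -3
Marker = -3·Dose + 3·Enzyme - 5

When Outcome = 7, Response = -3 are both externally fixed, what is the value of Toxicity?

-52

Under do(Outcome = 7, Response = -3), each intervened variable's structural equation is replaced by its fixed value.
Marker = -3·Dose + 3·Enzyme - 5  [with Dose=6, Enzyme=-3]  = -32
Toxicity = -2·Response + Dose + 2·Marker  [with Response=-3, Dose=6, Marker=-32]  = -52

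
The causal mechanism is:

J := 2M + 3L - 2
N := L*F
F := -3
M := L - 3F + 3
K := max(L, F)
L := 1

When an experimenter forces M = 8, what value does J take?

Intervening sets M = 8 and removes its equation (M := L - 3F + 3).
J = 2M + 3L - 2  [with M=8, L=1]  = 17

17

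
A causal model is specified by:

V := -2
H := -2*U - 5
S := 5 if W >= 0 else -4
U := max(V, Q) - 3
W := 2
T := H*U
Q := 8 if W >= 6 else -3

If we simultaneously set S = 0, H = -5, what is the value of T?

25

Under do(S = 0, H = -5), each intervened variable's structural equation is replaced by its fixed value.
Q = 8 if W >= 6 else -3  [with W=2]  = -3
U = max(V, Q) - 3  [with V=-2, Q=-3]  = -5
T = H*U  [with H=-5, U=-5]  = 25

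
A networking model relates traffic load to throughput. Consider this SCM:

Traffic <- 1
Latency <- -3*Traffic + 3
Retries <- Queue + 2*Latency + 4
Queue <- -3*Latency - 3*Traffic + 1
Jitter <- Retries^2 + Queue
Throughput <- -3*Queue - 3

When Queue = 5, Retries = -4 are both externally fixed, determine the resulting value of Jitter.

21

Setting Queue = 5, Retries = -4 by intervention discards those variables' equations.
Jitter = Retries^2 + Queue  [with Retries=-4, Queue=5]  = 21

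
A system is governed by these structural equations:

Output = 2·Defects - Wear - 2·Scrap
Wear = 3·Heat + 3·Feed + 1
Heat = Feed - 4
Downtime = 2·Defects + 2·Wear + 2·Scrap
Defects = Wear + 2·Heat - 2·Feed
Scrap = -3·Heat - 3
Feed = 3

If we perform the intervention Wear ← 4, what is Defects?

-4

The intervention breaks the incoming arrows to Wear: Wear = 3·Heat + 3·Feed + 1 no longer applies, and Wear = 4.
Heat = Feed - 4  [with Feed=3]  = -1
Defects = Wear + 2·Heat - 2·Feed  [with Wear=4, Heat=-1, Feed=3]  = -4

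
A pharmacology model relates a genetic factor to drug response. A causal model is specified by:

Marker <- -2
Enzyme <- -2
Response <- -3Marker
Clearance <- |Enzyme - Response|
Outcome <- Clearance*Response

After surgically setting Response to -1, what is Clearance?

The intervention breaks the incoming arrows to Response: Response <- -3Marker no longer applies, and Response = -1.
Clearance = |Enzyme - Response|  [with Enzyme=-2, Response=-1]  = 1

1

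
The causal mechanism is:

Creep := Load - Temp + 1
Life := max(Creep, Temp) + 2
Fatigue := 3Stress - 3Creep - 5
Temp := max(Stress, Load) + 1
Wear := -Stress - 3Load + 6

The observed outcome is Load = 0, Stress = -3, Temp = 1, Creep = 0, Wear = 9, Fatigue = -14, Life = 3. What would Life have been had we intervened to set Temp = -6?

The intervention breaks the incoming arrows to Temp: Temp := max(Stress, Load) + 1 no longer applies, and Temp = -6.
Creep = Load - Temp + 1  [with Load=0, Temp=-6]  = 7
Life = max(Creep, Temp) + 2  [with Creep=7, Temp=-6]  = 9

9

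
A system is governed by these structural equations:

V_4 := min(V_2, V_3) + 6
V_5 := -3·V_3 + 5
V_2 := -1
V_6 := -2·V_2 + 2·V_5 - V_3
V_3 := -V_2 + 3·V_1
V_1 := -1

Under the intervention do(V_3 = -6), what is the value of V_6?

The intervention breaks the incoming arrows to V_3: V_3 := -V_2 + 3·V_1 no longer applies, and V_3 = -6.
V_5 = -3·V_3 + 5  [with V_3=-6]  = 23
V_6 = -2·V_2 + 2·V_5 - V_3  [with V_2=-1, V_5=23, V_3=-6]  = 54

54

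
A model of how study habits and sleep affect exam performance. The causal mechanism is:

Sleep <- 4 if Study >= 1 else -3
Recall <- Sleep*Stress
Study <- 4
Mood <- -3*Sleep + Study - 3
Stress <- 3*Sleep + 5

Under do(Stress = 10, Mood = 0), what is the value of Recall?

40

Setting Stress = 10, Mood = 0 by intervention discards those variables' equations.
Sleep = 4 if Study >= 1 else -3  [with Study=4]  = 4
Recall = Sleep*Stress  [with Sleep=4, Stress=10]  = 40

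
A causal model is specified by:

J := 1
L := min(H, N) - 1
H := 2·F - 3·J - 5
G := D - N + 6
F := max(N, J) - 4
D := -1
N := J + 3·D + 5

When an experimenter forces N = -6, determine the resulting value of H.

The intervention breaks the incoming arrows to N: N := J + 3·D + 5 no longer applies, and N = -6.
F = max(N, J) - 4  [with N=-6, J=1]  = -3
H = 2·F - 3·J - 5  [with F=-3, J=1]  = -14

-14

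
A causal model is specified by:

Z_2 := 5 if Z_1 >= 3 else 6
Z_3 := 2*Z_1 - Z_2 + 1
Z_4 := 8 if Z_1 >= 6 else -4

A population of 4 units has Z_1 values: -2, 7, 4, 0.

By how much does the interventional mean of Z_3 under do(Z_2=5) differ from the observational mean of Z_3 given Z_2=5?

-6.5

The intervention sets Z_2=5 in all 4 units regardless of Z_1. Recomputing Z_3 per unit gives -8, 10, 4, -4; average 0.5.
E[Z_3|Z_2=5] averages over only the 2 units with Z_2=5 (Z_1 = 7, 4): Z_3 = 10, 4, mean 7.
Difference = 0.5 − 7 = -6.5.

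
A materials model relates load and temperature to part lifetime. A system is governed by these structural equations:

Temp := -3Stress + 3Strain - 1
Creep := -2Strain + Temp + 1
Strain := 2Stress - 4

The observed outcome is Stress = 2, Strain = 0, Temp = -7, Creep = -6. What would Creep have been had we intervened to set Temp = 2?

3

The intervention breaks the incoming arrows to Temp: Temp := -3Stress + 3Strain - 1 no longer applies, and Temp = 2.
Strain = 2Stress - 4  [with Stress=2]  = 0
Creep = -2Strain + Temp + 1  [with Strain=0, Temp=2]  = 3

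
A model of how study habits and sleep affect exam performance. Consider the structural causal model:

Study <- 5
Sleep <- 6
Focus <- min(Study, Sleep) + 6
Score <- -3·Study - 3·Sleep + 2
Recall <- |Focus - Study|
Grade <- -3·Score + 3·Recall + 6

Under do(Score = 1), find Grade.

Under do(Score=1), the mechanism Score <- -3·Study - 3·Sleep + 2 is discarded; Score is fixed at 1.
Focus = min(Study, Sleep) + 6  [with Study=5, Sleep=6]  = 11
Recall = |Focus - Study|  [with Focus=11, Study=5]  = 6
Grade = -3·Score + 3·Recall + 6  [with Score=1, Recall=6]  = 21

21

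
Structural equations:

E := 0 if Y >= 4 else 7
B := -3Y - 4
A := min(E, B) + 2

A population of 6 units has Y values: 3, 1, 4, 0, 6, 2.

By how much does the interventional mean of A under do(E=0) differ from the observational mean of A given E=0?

Every unit gets E=0 under the intervention. A values become -11, -5, -14, -2, -20, -8; E[A|do(E=0)] = -10.
E[A|E=0] averages over only the 2 units with E=0 (Y = 4, 6): A = -14, -20, mean -17.
Difference = -10 − (-17) = 7.

7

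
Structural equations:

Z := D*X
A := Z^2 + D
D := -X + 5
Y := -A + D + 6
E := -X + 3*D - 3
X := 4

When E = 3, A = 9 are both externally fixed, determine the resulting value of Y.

-2

The joint intervention fixes E = 3, A = 9, removing each variable's own equation.
D = -X + 5  [with X=4]  = 1
Y = -A + D + 6  [with A=9, D=1]  = -2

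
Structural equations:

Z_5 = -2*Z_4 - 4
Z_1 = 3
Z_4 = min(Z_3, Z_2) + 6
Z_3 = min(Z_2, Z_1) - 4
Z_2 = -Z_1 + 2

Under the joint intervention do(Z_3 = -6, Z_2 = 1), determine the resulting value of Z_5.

Setting Z_3 = -6, Z_2 = 1 by intervention discards those variables' equations.
Z_4 = min(Z_3, Z_2) + 6  [with Z_3=-6, Z_2=1]  = 0
Z_5 = -2*Z_4 - 4  [with Z_4=0]  = -4

-4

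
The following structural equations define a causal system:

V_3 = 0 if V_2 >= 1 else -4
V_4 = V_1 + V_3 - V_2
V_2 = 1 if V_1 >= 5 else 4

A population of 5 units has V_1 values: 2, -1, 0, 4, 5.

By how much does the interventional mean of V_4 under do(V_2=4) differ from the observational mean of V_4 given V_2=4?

0.75

Under do(V_2=4), V_2's equation is replaced by V_2=4 for every unit. Per-unit V_4: -2, -5, -4, 0, 1. Mean = -2.
E[V_4|V_2=4] averages over only the 4 units with V_2=4 (V_1 = 2, -1, 0, 4): V_4 = -2, -5, -4, 0, mean -2.75.
Difference = -2 − (-2.75) = 0.75.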